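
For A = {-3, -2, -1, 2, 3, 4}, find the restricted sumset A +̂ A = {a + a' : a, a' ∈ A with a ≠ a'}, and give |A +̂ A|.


Restricted sumset: A +̂ A = {a + a' : a ∈ A, a' ∈ A, a ≠ a'}.
Equivalently, take A + A and drop any sum 2a that is achievable ONLY as a + a for a ∈ A (i.e. sums representable only with equal summands).
Enumerate pairs (a, a') with a < a' (symmetric, so each unordered pair gives one sum; this covers all a ≠ a'):
  -3 + -2 = -5
  -3 + -1 = -4
  -3 + 2 = -1
  -3 + 3 = 0
  -3 + 4 = 1
  -2 + -1 = -3
  -2 + 2 = 0
  -2 + 3 = 1
  -2 + 4 = 2
  -1 + 2 = 1
  -1 + 3 = 2
  -1 + 4 = 3
  2 + 3 = 5
  2 + 4 = 6
  3 + 4 = 7
Collected distinct sums: {-5, -4, -3, -1, 0, 1, 2, 3, 5, 6, 7}
|A +̂ A| = 11
(Reference bound: |A +̂ A| ≥ 2|A| - 3 for |A| ≥ 2, with |A| = 6 giving ≥ 9.)

|A +̂ A| = 11


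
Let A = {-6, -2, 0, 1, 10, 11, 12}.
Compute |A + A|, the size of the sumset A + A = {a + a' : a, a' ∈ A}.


A + A = {a + a' : a, a' ∈ A}; |A| = 7.
General bounds: 2|A| - 1 ≤ |A + A| ≤ |A|(|A|+1)/2, i.e. 13 ≤ |A + A| ≤ 28.
Lower bound 2|A|-1 is attained iff A is an arithmetic progression.
Enumerate sums a + a' for a ≤ a' (symmetric, so this suffices):
a = -6: -6+-6=-12, -6+-2=-8, -6+0=-6, -6+1=-5, -6+10=4, -6+11=5, -6+12=6
a = -2: -2+-2=-4, -2+0=-2, -2+1=-1, -2+10=8, -2+11=9, -2+12=10
a = 0: 0+0=0, 0+1=1, 0+10=10, 0+11=11, 0+12=12
a = 1: 1+1=2, 1+10=11, 1+11=12, 1+12=13
a = 10: 10+10=20, 10+11=21, 10+12=22
a = 11: 11+11=22, 11+12=23
a = 12: 12+12=24
Distinct sums: {-12, -8, -6, -5, -4, -2, -1, 0, 1, 2, 4, 5, 6, 8, 9, 10, 11, 12, 13, 20, 21, 22, 23, 24}
|A + A| = 24

|A + A| = 24


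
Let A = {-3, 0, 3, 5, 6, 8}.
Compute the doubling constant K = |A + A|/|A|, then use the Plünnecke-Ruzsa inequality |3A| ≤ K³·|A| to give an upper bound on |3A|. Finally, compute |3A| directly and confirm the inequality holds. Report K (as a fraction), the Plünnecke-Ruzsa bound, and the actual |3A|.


|A| = 6.
Step 1: Compute A + A by enumerating all 36 pairs.
A + A = {-6, -3, 0, 2, 3, 5, 6, 8, 9, 10, 11, 12, 13, 14, 16}, so |A + A| = 15.
Step 2: Doubling constant K = |A + A|/|A| = 15/6 = 15/6 ≈ 2.5000.
Step 3: Plünnecke-Ruzsa gives |3A| ≤ K³·|A| = (2.5000)³ · 6 ≈ 93.7500.
Step 4: Compute 3A = A + A + A directly by enumerating all triples (a,b,c) ∈ A³; |3A| = 26.
Step 5: Check 26 ≤ 93.7500? Yes ✓.

K = 15/6, Plünnecke-Ruzsa bound K³|A| ≈ 93.7500, |3A| = 26, inequality holds.


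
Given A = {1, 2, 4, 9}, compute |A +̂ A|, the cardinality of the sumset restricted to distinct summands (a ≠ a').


Restricted sumset: A +̂ A = {a + a' : a ∈ A, a' ∈ A, a ≠ a'}.
Equivalently, take A + A and drop any sum 2a that is achievable ONLY as a + a for a ∈ A (i.e. sums representable only with equal summands).
Enumerate pairs (a, a') with a < a' (symmetric, so each unordered pair gives one sum; this covers all a ≠ a'):
  1 + 2 = 3
  1 + 4 = 5
  1 + 9 = 10
  2 + 4 = 6
  2 + 9 = 11
  4 + 9 = 13
Collected distinct sums: {3, 5, 6, 10, 11, 13}
|A +̂ A| = 6
(Reference bound: |A +̂ A| ≥ 2|A| - 3 for |A| ≥ 2, with |A| = 4 giving ≥ 5.)

|A +̂ A| = 6


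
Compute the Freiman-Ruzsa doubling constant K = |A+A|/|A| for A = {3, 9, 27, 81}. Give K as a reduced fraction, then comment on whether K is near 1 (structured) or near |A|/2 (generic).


|A| = 4.
Compute A + A by enumerating all 16 pairs.
A + A = {6, 12, 18, 30, 36, 54, 84, 90, 108, 162}, so |A + A| = 10.
K = |A + A| / |A| = 10/4 = 5/2 ≈ 2.5000.
Reference: AP of size 4 gives K = 7/4 ≈ 1.7500; a fully generic set of size 4 gives K ≈ 2.5000.

|A| = 4, |A + A| = 10, K = 10/4 = 5/2.


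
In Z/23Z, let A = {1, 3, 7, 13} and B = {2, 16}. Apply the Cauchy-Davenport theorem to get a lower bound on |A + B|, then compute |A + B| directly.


Cauchy-Davenport: |A + B| ≥ min(p, |A| + |B| - 1) for A, B nonempty in Z/pZ.
|A| = 4, |B| = 2, p = 23.
CD lower bound = min(23, 4 + 2 - 1) = min(23, 5) = 5.
Compute A + B mod 23 directly:
a = 1: 1+2=3, 1+16=17
a = 3: 3+2=5, 3+16=19
a = 7: 7+2=9, 7+16=0
a = 13: 13+2=15, 13+16=6
A + B = {0, 3, 5, 6, 9, 15, 17, 19}, so |A + B| = 8.
Verify: 8 ≥ 5? Yes ✓.

CD lower bound = 5, actual |A + B| = 8.


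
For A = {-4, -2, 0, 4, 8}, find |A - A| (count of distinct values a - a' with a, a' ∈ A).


A - A = {a - a' : a, a' ∈ A}; |A| = 5.
Bounds: 2|A|-1 ≤ |A - A| ≤ |A|² - |A| + 1, i.e. 9 ≤ |A - A| ≤ 21.
Note: 0 ∈ A - A always (from a - a). The set is symmetric: if d ∈ A - A then -d ∈ A - A.
Enumerate nonzero differences d = a - a' with a > a' (then include -d):
Positive differences: {2, 4, 6, 8, 10, 12}
Full difference set: {0} ∪ (positive diffs) ∪ (negative diffs).
|A - A| = 1 + 2·6 = 13 (matches direct enumeration: 13).

|A - A| = 13


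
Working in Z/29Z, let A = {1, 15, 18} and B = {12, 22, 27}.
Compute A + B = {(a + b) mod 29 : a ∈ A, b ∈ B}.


Work in Z/29Z: reduce every sum a + b modulo 29.
Enumerate all 9 pairs:
a = 1: 1+12=13, 1+22=23, 1+27=28
a = 15: 15+12=27, 15+22=8, 15+27=13
a = 18: 18+12=1, 18+22=11, 18+27=16
Distinct residues collected: {1, 8, 11, 13, 16, 23, 27, 28}
|A + B| = 8 (out of 29 total residues).

A + B = {1, 8, 11, 13, 16, 23, 27, 28}


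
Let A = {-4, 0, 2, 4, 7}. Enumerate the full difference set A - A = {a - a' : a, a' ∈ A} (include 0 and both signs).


A - A = {a - a' : a, a' ∈ A}.
Compute a - a' for each ordered pair (a, a'):
a = -4: -4--4=0, -4-0=-4, -4-2=-6, -4-4=-8, -4-7=-11
a = 0: 0--4=4, 0-0=0, 0-2=-2, 0-4=-4, 0-7=-7
a = 2: 2--4=6, 2-0=2, 2-2=0, 2-4=-2, 2-7=-5
a = 4: 4--4=8, 4-0=4, 4-2=2, 4-4=0, 4-7=-3
a = 7: 7--4=11, 7-0=7, 7-2=5, 7-4=3, 7-7=0
Collecting distinct values (and noting 0 appears from a-a):
A - A = {-11, -8, -7, -6, -5, -4, -3, -2, 0, 2, 3, 4, 5, 6, 7, 8, 11}
|A - A| = 17

A - A = {-11, -8, -7, -6, -5, -4, -3, -2, 0, 2, 3, 4, 5, 6, 7, 8, 11}


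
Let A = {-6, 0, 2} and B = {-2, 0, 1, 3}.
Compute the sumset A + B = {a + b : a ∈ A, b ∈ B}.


A + B = {a + b : a ∈ A, b ∈ B}.
Enumerate all |A|·|B| = 3·4 = 12 pairs (a, b) and collect distinct sums.
a = -6: -6+-2=-8, -6+0=-6, -6+1=-5, -6+3=-3
a = 0: 0+-2=-2, 0+0=0, 0+1=1, 0+3=3
a = 2: 2+-2=0, 2+0=2, 2+1=3, 2+3=5
Collecting distinct sums: A + B = {-8, -6, -5, -3, -2, 0, 1, 2, 3, 5}
|A + B| = 10

A + B = {-8, -6, -5, -3, -2, 0, 1, 2, 3, 5}


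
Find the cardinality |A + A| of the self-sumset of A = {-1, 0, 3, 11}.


A + A = {a + a' : a, a' ∈ A}; |A| = 4.
General bounds: 2|A| - 1 ≤ |A + A| ≤ |A|(|A|+1)/2, i.e. 7 ≤ |A + A| ≤ 10.
Lower bound 2|A|-1 is attained iff A is an arithmetic progression.
Enumerate sums a + a' for a ≤ a' (symmetric, so this suffices):
a = -1: -1+-1=-2, -1+0=-1, -1+3=2, -1+11=10
a = 0: 0+0=0, 0+3=3, 0+11=11
a = 3: 3+3=6, 3+11=14
a = 11: 11+11=22
Distinct sums: {-2, -1, 0, 2, 3, 6, 10, 11, 14, 22}
|A + A| = 10

|A + A| = 10


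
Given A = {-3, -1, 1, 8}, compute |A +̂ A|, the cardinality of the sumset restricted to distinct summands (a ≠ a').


Restricted sumset: A +̂ A = {a + a' : a ∈ A, a' ∈ A, a ≠ a'}.
Equivalently, take A + A and drop any sum 2a that is achievable ONLY as a + a for a ∈ A (i.e. sums representable only with equal summands).
Enumerate pairs (a, a') with a < a' (symmetric, so each unordered pair gives one sum; this covers all a ≠ a'):
  -3 + -1 = -4
  -3 + 1 = -2
  -3 + 8 = 5
  -1 + 1 = 0
  -1 + 8 = 7
  1 + 8 = 9
Collected distinct sums: {-4, -2, 0, 5, 7, 9}
|A +̂ A| = 6
(Reference bound: |A +̂ A| ≥ 2|A| - 3 for |A| ≥ 2, with |A| = 4 giving ≥ 5.)

|A +̂ A| = 6


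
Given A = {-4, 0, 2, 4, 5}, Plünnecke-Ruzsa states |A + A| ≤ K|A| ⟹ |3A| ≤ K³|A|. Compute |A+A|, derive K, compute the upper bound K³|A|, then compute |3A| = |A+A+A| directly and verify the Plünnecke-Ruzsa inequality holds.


|A| = 5.
Step 1: Compute A + A by enumerating all 25 pairs.
A + A = {-8, -4, -2, 0, 1, 2, 4, 5, 6, 7, 8, 9, 10}, so |A + A| = 13.
Step 2: Doubling constant K = |A + A|/|A| = 13/5 = 13/5 ≈ 2.6000.
Step 3: Plünnecke-Ruzsa gives |3A| ≤ K³·|A| = (2.6000)³ · 5 ≈ 87.8800.
Step 4: Compute 3A = A + A + A directly by enumerating all triples (a,b,c) ∈ A³; |3A| = 22.
Step 5: Check 22 ≤ 87.8800? Yes ✓.

K = 13/5, Plünnecke-Ruzsa bound K³|A| ≈ 87.8800, |3A| = 22, inequality holds.


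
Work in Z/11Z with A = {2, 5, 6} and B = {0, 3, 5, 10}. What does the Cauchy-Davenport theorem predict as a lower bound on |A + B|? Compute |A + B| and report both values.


Cauchy-Davenport: |A + B| ≥ min(p, |A| + |B| - 1) for A, B nonempty in Z/pZ.
|A| = 3, |B| = 4, p = 11.
CD lower bound = min(11, 3 + 4 - 1) = min(11, 6) = 6.
Compute A + B mod 11 directly:
a = 2: 2+0=2, 2+3=5, 2+5=7, 2+10=1
a = 5: 5+0=5, 5+3=8, 5+5=10, 5+10=4
a = 6: 6+0=6, 6+3=9, 6+5=0, 6+10=5
A + B = {0, 1, 2, 4, 5, 6, 7, 8, 9, 10}, so |A + B| = 10.
Verify: 10 ≥ 6? Yes ✓.

CD lower bound = 6, actual |A + B| = 10.


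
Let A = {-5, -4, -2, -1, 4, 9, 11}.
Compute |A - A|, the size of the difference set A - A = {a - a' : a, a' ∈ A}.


A - A = {a - a' : a, a' ∈ A}; |A| = 7.
Bounds: 2|A|-1 ≤ |A - A| ≤ |A|² - |A| + 1, i.e. 13 ≤ |A - A| ≤ 43.
Note: 0 ∈ A - A always (from a - a). The set is symmetric: if d ∈ A - A then -d ∈ A - A.
Enumerate nonzero differences d = a - a' with a > a' (then include -d):
Positive differences: {1, 2, 3, 4, 5, 6, 7, 8, 9, 10, 11, 12, 13, 14, 15, 16}
Full difference set: {0} ∪ (positive diffs) ∪ (negative diffs).
|A - A| = 1 + 2·16 = 33 (matches direct enumeration: 33).

|A - A| = 33


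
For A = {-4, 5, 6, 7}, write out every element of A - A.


A - A = {a - a' : a, a' ∈ A}.
Compute a - a' for each ordered pair (a, a'):
a = -4: -4--4=0, -4-5=-9, -4-6=-10, -4-7=-11
a = 5: 5--4=9, 5-5=0, 5-6=-1, 5-7=-2
a = 6: 6--4=10, 6-5=1, 6-6=0, 6-7=-1
a = 7: 7--4=11, 7-5=2, 7-6=1, 7-7=0
Collecting distinct values (and noting 0 appears from a-a):
A - A = {-11, -10, -9, -2, -1, 0, 1, 2, 9, 10, 11}
|A - A| = 11

A - A = {-11, -10, -9, -2, -1, 0, 1, 2, 9, 10, 11}


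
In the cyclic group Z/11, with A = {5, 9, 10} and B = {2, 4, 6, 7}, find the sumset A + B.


Work in Z/11Z: reduce every sum a + b modulo 11.
Enumerate all 12 pairs:
a = 5: 5+2=7, 5+4=9, 5+6=0, 5+7=1
a = 9: 9+2=0, 9+4=2, 9+6=4, 9+7=5
a = 10: 10+2=1, 10+4=3, 10+6=5, 10+7=6
Distinct residues collected: {0, 1, 2, 3, 4, 5, 6, 7, 9}
|A + B| = 9 (out of 11 total residues).

A + B = {0, 1, 2, 3, 4, 5, 6, 7, 9}


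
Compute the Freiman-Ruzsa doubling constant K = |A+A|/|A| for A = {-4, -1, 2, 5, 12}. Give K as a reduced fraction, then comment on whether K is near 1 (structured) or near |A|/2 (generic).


|A| = 5.
Compute A + A by enumerating all 25 pairs.
A + A = {-8, -5, -2, 1, 4, 7, 8, 10, 11, 14, 17, 24}, so |A + A| = 12.
K = |A + A| / |A| = 12/5 (already in lowest terms) ≈ 2.4000.
Reference: AP of size 5 gives K = 9/5 ≈ 1.8000; a fully generic set of size 5 gives K ≈ 3.0000.

|A| = 5, |A + A| = 12, K = 12/5.


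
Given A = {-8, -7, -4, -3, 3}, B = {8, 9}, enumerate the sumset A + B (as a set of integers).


A + B = {a + b : a ∈ A, b ∈ B}.
Enumerate all |A|·|B| = 5·2 = 10 pairs (a, b) and collect distinct sums.
a = -8: -8+8=0, -8+9=1
a = -7: -7+8=1, -7+9=2
a = -4: -4+8=4, -4+9=5
a = -3: -3+8=5, -3+9=6
a = 3: 3+8=11, 3+9=12
Collecting distinct sums: A + B = {0, 1, 2, 4, 5, 6, 11, 12}
|A + B| = 8

A + B = {0, 1, 2, 4, 5, 6, 11, 12}


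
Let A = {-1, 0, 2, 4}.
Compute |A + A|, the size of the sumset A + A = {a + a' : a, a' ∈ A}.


A + A = {a + a' : a, a' ∈ A}; |A| = 4.
General bounds: 2|A| - 1 ≤ |A + A| ≤ |A|(|A|+1)/2, i.e. 7 ≤ |A + A| ≤ 10.
Lower bound 2|A|-1 is attained iff A is an arithmetic progression.
Enumerate sums a + a' for a ≤ a' (symmetric, so this suffices):
a = -1: -1+-1=-2, -1+0=-1, -1+2=1, -1+4=3
a = 0: 0+0=0, 0+2=2, 0+4=4
a = 2: 2+2=4, 2+4=6
a = 4: 4+4=8
Distinct sums: {-2, -1, 0, 1, 2, 3, 4, 6, 8}
|A + A| = 9

|A + A| = 9


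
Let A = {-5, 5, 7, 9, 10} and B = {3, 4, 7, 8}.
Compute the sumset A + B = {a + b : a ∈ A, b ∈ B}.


A + B = {a + b : a ∈ A, b ∈ B}.
Enumerate all |A|·|B| = 5·4 = 20 pairs (a, b) and collect distinct sums.
a = -5: -5+3=-2, -5+4=-1, -5+7=2, -5+8=3
a = 5: 5+3=8, 5+4=9, 5+7=12, 5+8=13
a = 7: 7+3=10, 7+4=11, 7+7=14, 7+8=15
a = 9: 9+3=12, 9+4=13, 9+7=16, 9+8=17
a = 10: 10+3=13, 10+4=14, 10+7=17, 10+8=18
Collecting distinct sums: A + B = {-2, -1, 2, 3, 8, 9, 10, 11, 12, 13, 14, 15, 16, 17, 18}
|A + B| = 15

A + B = {-2, -1, 2, 3, 8, 9, 10, 11, 12, 13, 14, 15, 16, 17, 18}


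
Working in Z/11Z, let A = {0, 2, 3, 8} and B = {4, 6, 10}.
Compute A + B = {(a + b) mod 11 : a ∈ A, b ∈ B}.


Work in Z/11Z: reduce every sum a + b modulo 11.
Enumerate all 12 pairs:
a = 0: 0+4=4, 0+6=6, 0+10=10
a = 2: 2+4=6, 2+6=8, 2+10=1
a = 3: 3+4=7, 3+6=9, 3+10=2
a = 8: 8+4=1, 8+6=3, 8+10=7
Distinct residues collected: {1, 2, 3, 4, 6, 7, 8, 9, 10}
|A + B| = 9 (out of 11 total residues).

A + B = {1, 2, 3, 4, 6, 7, 8, 9, 10}


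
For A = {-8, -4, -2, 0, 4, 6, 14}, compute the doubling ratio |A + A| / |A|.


|A| = 7.
Compute A + A by enumerating all 49 pairs.
A + A = {-16, -12, -10, -8, -6, -4, -2, 0, 2, 4, 6, 8, 10, 12, 14, 18, 20, 28}, so |A + A| = 18.
K = |A + A| / |A| = 18/7 (already in lowest terms) ≈ 2.5714.
Reference: AP of size 7 gives K = 13/7 ≈ 1.8571; a fully generic set of size 7 gives K ≈ 4.0000.

|A| = 7, |A + A| = 18, K = 18/7.


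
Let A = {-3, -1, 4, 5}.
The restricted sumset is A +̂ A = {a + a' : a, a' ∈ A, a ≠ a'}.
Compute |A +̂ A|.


Restricted sumset: A +̂ A = {a + a' : a ∈ A, a' ∈ A, a ≠ a'}.
Equivalently, take A + A and drop any sum 2a that is achievable ONLY as a + a for a ∈ A (i.e. sums representable only with equal summands).
Enumerate pairs (a, a') with a < a' (symmetric, so each unordered pair gives one sum; this covers all a ≠ a'):
  -3 + -1 = -4
  -3 + 4 = 1
  -3 + 5 = 2
  -1 + 4 = 3
  -1 + 5 = 4
  4 + 5 = 9
Collected distinct sums: {-4, 1, 2, 3, 4, 9}
|A +̂ A| = 6
(Reference bound: |A +̂ A| ≥ 2|A| - 3 for |A| ≥ 2, with |A| = 4 giving ≥ 5.)

|A +̂ A| = 6


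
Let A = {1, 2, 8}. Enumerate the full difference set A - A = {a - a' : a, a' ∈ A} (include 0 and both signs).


A - A = {a - a' : a, a' ∈ A}.
Compute a - a' for each ordered pair (a, a'):
a = 1: 1-1=0, 1-2=-1, 1-8=-7
a = 2: 2-1=1, 2-2=0, 2-8=-6
a = 8: 8-1=7, 8-2=6, 8-8=0
Collecting distinct values (and noting 0 appears from a-a):
A - A = {-7, -6, -1, 0, 1, 6, 7}
|A - A| = 7

A - A = {-7, -6, -1, 0, 1, 6, 7}


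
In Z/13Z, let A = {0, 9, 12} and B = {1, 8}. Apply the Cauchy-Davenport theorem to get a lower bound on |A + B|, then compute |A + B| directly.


Cauchy-Davenport: |A + B| ≥ min(p, |A| + |B| - 1) for A, B nonempty in Z/pZ.
|A| = 3, |B| = 2, p = 13.
CD lower bound = min(13, 3 + 2 - 1) = min(13, 4) = 4.
Compute A + B mod 13 directly:
a = 0: 0+1=1, 0+8=8
a = 9: 9+1=10, 9+8=4
a = 12: 12+1=0, 12+8=7
A + B = {0, 1, 4, 7, 8, 10}, so |A + B| = 6.
Verify: 6 ≥ 4? Yes ✓.

CD lower bound = 4, actual |A + B| = 6.


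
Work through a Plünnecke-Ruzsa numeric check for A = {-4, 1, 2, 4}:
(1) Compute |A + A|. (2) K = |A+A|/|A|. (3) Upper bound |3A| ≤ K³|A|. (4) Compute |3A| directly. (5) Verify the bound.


|A| = 4.
Step 1: Compute A + A by enumerating all 16 pairs.
A + A = {-8, -3, -2, 0, 2, 3, 4, 5, 6, 8}, so |A + A| = 10.
Step 2: Doubling constant K = |A + A|/|A| = 10/4 = 10/4 ≈ 2.5000.
Step 3: Plünnecke-Ruzsa gives |3A| ≤ K³·|A| = (2.5000)³ · 4 ≈ 62.5000.
Step 4: Compute 3A = A + A + A directly by enumerating all triples (a,b,c) ∈ A³; |3A| = 18.
Step 5: Check 18 ≤ 62.5000? Yes ✓.

K = 10/4, Plünnecke-Ruzsa bound K³|A| ≈ 62.5000, |3A| = 18, inequality holds.


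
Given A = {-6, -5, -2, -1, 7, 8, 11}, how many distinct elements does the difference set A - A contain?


A - A = {a - a' : a, a' ∈ A}; |A| = 7.
Bounds: 2|A|-1 ≤ |A - A| ≤ |A|² - |A| + 1, i.e. 13 ≤ |A - A| ≤ 43.
Note: 0 ∈ A - A always (from a - a). The set is symmetric: if d ∈ A - A then -d ∈ A - A.
Enumerate nonzero differences d = a - a' with a > a' (then include -d):
Positive differences: {1, 3, 4, 5, 8, 9, 10, 12, 13, 14, 16, 17}
Full difference set: {0} ∪ (positive diffs) ∪ (negative diffs).
|A - A| = 1 + 2·12 = 25 (matches direct enumeration: 25).

|A - A| = 25


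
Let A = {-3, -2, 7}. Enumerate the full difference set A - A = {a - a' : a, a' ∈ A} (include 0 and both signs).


A - A = {a - a' : a, a' ∈ A}.
Compute a - a' for each ordered pair (a, a'):
a = -3: -3--3=0, -3--2=-1, -3-7=-10
a = -2: -2--3=1, -2--2=0, -2-7=-9
a = 7: 7--3=10, 7--2=9, 7-7=0
Collecting distinct values (and noting 0 appears from a-a):
A - A = {-10, -9, -1, 0, 1, 9, 10}
|A - A| = 7

A - A = {-10, -9, -1, 0, 1, 9, 10}


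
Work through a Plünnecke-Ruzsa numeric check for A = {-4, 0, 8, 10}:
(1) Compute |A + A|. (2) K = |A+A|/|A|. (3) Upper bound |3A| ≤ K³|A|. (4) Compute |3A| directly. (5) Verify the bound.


|A| = 4.
Step 1: Compute A + A by enumerating all 16 pairs.
A + A = {-8, -4, 0, 4, 6, 8, 10, 16, 18, 20}, so |A + A| = 10.
Step 2: Doubling constant K = |A + A|/|A| = 10/4 = 10/4 ≈ 2.5000.
Step 3: Plünnecke-Ruzsa gives |3A| ≤ K³·|A| = (2.5000)³ · 4 ≈ 62.5000.
Step 4: Compute 3A = A + A + A directly by enumerating all triples (a,b,c) ∈ A³; |3A| = 18.
Step 5: Check 18 ≤ 62.5000? Yes ✓.

K = 10/4, Plünnecke-Ruzsa bound K³|A| ≈ 62.5000, |3A| = 18, inequality holds.


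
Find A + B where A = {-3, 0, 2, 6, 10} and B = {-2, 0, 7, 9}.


A + B = {a + b : a ∈ A, b ∈ B}.
Enumerate all |A|·|B| = 5·4 = 20 pairs (a, b) and collect distinct sums.
a = -3: -3+-2=-5, -3+0=-3, -3+7=4, -3+9=6
a = 0: 0+-2=-2, 0+0=0, 0+7=7, 0+9=9
a = 2: 2+-2=0, 2+0=2, 2+7=9, 2+9=11
a = 6: 6+-2=4, 6+0=6, 6+7=13, 6+9=15
a = 10: 10+-2=8, 10+0=10, 10+7=17, 10+9=19
Collecting distinct sums: A + B = {-5, -3, -2, 0, 2, 4, 6, 7, 8, 9, 10, 11, 13, 15, 17, 19}
|A + B| = 16

A + B = {-5, -3, -2, 0, 2, 4, 6, 7, 8, 9, 10, 11, 13, 15, 17, 19}


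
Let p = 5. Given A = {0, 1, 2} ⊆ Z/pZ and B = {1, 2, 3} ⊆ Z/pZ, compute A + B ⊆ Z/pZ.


Work in Z/5Z: reduce every sum a + b modulo 5.
Enumerate all 9 pairs:
a = 0: 0+1=1, 0+2=2, 0+3=3
a = 1: 1+1=2, 1+2=3, 1+3=4
a = 2: 2+1=3, 2+2=4, 2+3=0
Distinct residues collected: {0, 1, 2, 3, 4}
|A + B| = 5 (out of 5 total residues).

A + B = {0, 1, 2, 3, 4}


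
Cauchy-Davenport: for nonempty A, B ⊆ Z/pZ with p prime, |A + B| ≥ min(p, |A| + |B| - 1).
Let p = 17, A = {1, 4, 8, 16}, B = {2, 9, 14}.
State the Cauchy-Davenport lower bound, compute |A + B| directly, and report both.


Cauchy-Davenport: |A + B| ≥ min(p, |A| + |B| - 1) for A, B nonempty in Z/pZ.
|A| = 4, |B| = 3, p = 17.
CD lower bound = min(17, 4 + 3 - 1) = min(17, 6) = 6.
Compute A + B mod 17 directly:
a = 1: 1+2=3, 1+9=10, 1+14=15
a = 4: 4+2=6, 4+9=13, 4+14=1
a = 8: 8+2=10, 8+9=0, 8+14=5
a = 16: 16+2=1, 16+9=8, 16+14=13
A + B = {0, 1, 3, 5, 6, 8, 10, 13, 15}, so |A + B| = 9.
Verify: 9 ≥ 6? Yes ✓.

CD lower bound = 6, actual |A + B| = 9.


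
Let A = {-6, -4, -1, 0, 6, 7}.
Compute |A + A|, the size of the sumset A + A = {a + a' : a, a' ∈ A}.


A + A = {a + a' : a, a' ∈ A}; |A| = 6.
General bounds: 2|A| - 1 ≤ |A + A| ≤ |A|(|A|+1)/2, i.e. 11 ≤ |A + A| ≤ 21.
Lower bound 2|A|-1 is attained iff A is an arithmetic progression.
Enumerate sums a + a' for a ≤ a' (symmetric, so this suffices):
a = -6: -6+-6=-12, -6+-4=-10, -6+-1=-7, -6+0=-6, -6+6=0, -6+7=1
a = -4: -4+-4=-8, -4+-1=-5, -4+0=-4, -4+6=2, -4+7=3
a = -1: -1+-1=-2, -1+0=-1, -1+6=5, -1+7=6
a = 0: 0+0=0, 0+6=6, 0+7=7
a = 6: 6+6=12, 6+7=13
a = 7: 7+7=14
Distinct sums: {-12, -10, -8, -7, -6, -5, -4, -2, -1, 0, 1, 2, 3, 5, 6, 7, 12, 13, 14}
|A + A| = 19

|A + A| = 19


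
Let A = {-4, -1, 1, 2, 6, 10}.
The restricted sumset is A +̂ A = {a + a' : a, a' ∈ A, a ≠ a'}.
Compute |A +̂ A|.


Restricted sumset: A +̂ A = {a + a' : a ∈ A, a' ∈ A, a ≠ a'}.
Equivalently, take A + A and drop any sum 2a that is achievable ONLY as a + a for a ∈ A (i.e. sums representable only with equal summands).
Enumerate pairs (a, a') with a < a' (symmetric, so each unordered pair gives one sum; this covers all a ≠ a'):
  -4 + -1 = -5
  -4 + 1 = -3
  -4 + 2 = -2
  -4 + 6 = 2
  -4 + 10 = 6
  -1 + 1 = 0
  -1 + 2 = 1
  -1 + 6 = 5
  -1 + 10 = 9
  1 + 2 = 3
  1 + 6 = 7
  1 + 10 = 11
  2 + 6 = 8
  2 + 10 = 12
  6 + 10 = 16
Collected distinct sums: {-5, -3, -2, 0, 1, 2, 3, 5, 6, 7, 8, 9, 11, 12, 16}
|A +̂ A| = 15
(Reference bound: |A +̂ A| ≥ 2|A| - 3 for |A| ≥ 2, with |A| = 6 giving ≥ 9.)

|A +̂ A| = 15


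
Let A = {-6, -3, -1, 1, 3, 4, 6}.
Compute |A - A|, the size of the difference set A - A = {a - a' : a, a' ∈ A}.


A - A = {a - a' : a, a' ∈ A}; |A| = 7.
Bounds: 2|A|-1 ≤ |A - A| ≤ |A|² - |A| + 1, i.e. 13 ≤ |A - A| ≤ 43.
Note: 0 ∈ A - A always (from a - a). The set is symmetric: if d ∈ A - A then -d ∈ A - A.
Enumerate nonzero differences d = a - a' with a > a' (then include -d):
Positive differences: {1, 2, 3, 4, 5, 6, 7, 9, 10, 12}
Full difference set: {0} ∪ (positive diffs) ∪ (negative diffs).
|A - A| = 1 + 2·10 = 21 (matches direct enumeration: 21).

|A - A| = 21


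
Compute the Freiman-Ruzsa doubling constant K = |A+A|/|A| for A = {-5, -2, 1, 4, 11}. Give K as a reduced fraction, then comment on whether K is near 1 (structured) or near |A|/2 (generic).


|A| = 5.
Compute A + A by enumerating all 25 pairs.
A + A = {-10, -7, -4, -1, 2, 5, 6, 8, 9, 12, 15, 22}, so |A + A| = 12.
K = |A + A| / |A| = 12/5 (already in lowest terms) ≈ 2.4000.
Reference: AP of size 5 gives K = 9/5 ≈ 1.8000; a fully generic set of size 5 gives K ≈ 3.0000.

|A| = 5, |A + A| = 12, K = 12/5.


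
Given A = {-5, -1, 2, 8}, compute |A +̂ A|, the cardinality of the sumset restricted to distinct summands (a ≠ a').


Restricted sumset: A +̂ A = {a + a' : a ∈ A, a' ∈ A, a ≠ a'}.
Equivalently, take A + A and drop any sum 2a that is achievable ONLY as a + a for a ∈ A (i.e. sums representable only with equal summands).
Enumerate pairs (a, a') with a < a' (symmetric, so each unordered pair gives one sum; this covers all a ≠ a'):
  -5 + -1 = -6
  -5 + 2 = -3
  -5 + 8 = 3
  -1 + 2 = 1
  -1 + 8 = 7
  2 + 8 = 10
Collected distinct sums: {-6, -3, 1, 3, 7, 10}
|A +̂ A| = 6
(Reference bound: |A +̂ A| ≥ 2|A| - 3 for |A| ≥ 2, with |A| = 4 giving ≥ 5.)

|A +̂ A| = 6


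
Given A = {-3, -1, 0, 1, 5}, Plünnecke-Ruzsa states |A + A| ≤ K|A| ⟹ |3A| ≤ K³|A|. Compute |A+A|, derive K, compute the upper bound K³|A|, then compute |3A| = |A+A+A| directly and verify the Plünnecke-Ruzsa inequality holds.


|A| = 5.
Step 1: Compute A + A by enumerating all 25 pairs.
A + A = {-6, -4, -3, -2, -1, 0, 1, 2, 4, 5, 6, 10}, so |A + A| = 12.
Step 2: Doubling constant K = |A + A|/|A| = 12/5 = 12/5 ≈ 2.4000.
Step 3: Plünnecke-Ruzsa gives |3A| ≤ K³·|A| = (2.4000)³ · 5 ≈ 69.1200.
Step 4: Compute 3A = A + A + A directly by enumerating all triples (a,b,c) ∈ A³; |3A| = 20.
Step 5: Check 20 ≤ 69.1200? Yes ✓.

K = 12/5, Plünnecke-Ruzsa bound K³|A| ≈ 69.1200, |3A| = 20, inequality holds.


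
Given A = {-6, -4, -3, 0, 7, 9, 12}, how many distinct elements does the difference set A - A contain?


A - A = {a - a' : a, a' ∈ A}; |A| = 7.
Bounds: 2|A|-1 ≤ |A - A| ≤ |A|² - |A| + 1, i.e. 13 ≤ |A - A| ≤ 43.
Note: 0 ∈ A - A always (from a - a). The set is symmetric: if d ∈ A - A then -d ∈ A - A.
Enumerate nonzero differences d = a - a' with a > a' (then include -d):
Positive differences: {1, 2, 3, 4, 5, 6, 7, 9, 10, 11, 12, 13, 15, 16, 18}
Full difference set: {0} ∪ (positive diffs) ∪ (negative diffs).
|A - A| = 1 + 2·15 = 31 (matches direct enumeration: 31).

|A - A| = 31


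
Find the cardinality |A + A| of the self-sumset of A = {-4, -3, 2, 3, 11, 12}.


A + A = {a + a' : a, a' ∈ A}; |A| = 6.
General bounds: 2|A| - 1 ≤ |A + A| ≤ |A|(|A|+1)/2, i.e. 11 ≤ |A + A| ≤ 21.
Lower bound 2|A|-1 is attained iff A is an arithmetic progression.
Enumerate sums a + a' for a ≤ a' (symmetric, so this suffices):
a = -4: -4+-4=-8, -4+-3=-7, -4+2=-2, -4+3=-1, -4+11=7, -4+12=8
a = -3: -3+-3=-6, -3+2=-1, -3+3=0, -3+11=8, -3+12=9
a = 2: 2+2=4, 2+3=5, 2+11=13, 2+12=14
a = 3: 3+3=6, 3+11=14, 3+12=15
a = 11: 11+11=22, 11+12=23
a = 12: 12+12=24
Distinct sums: {-8, -7, -6, -2, -1, 0, 4, 5, 6, 7, 8, 9, 13, 14, 15, 22, 23, 24}
|A + A| = 18

|A + A| = 18


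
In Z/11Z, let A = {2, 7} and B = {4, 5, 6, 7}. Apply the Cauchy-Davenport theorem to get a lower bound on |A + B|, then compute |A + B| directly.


Cauchy-Davenport: |A + B| ≥ min(p, |A| + |B| - 1) for A, B nonempty in Z/pZ.
|A| = 2, |B| = 4, p = 11.
CD lower bound = min(11, 2 + 4 - 1) = min(11, 5) = 5.
Compute A + B mod 11 directly:
a = 2: 2+4=6, 2+5=7, 2+6=8, 2+7=9
a = 7: 7+4=0, 7+5=1, 7+6=2, 7+7=3
A + B = {0, 1, 2, 3, 6, 7, 8, 9}, so |A + B| = 8.
Verify: 8 ≥ 5? Yes ✓.

CD lower bound = 5, actual |A + B| = 8.


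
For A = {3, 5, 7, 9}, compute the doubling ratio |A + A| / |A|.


|A| = 4.
Compute A + A by enumerating all 16 pairs.
A + A = {6, 8, 10, 12, 14, 16, 18}, so |A + A| = 7.
K = |A + A| / |A| = 7/4 (already in lowest terms) ≈ 1.7500.
Reference: AP of size 4 gives K = 7/4 ≈ 1.7500; a fully generic set of size 4 gives K ≈ 2.5000.

|A| = 4, |A + A| = 7, K = 7/4.


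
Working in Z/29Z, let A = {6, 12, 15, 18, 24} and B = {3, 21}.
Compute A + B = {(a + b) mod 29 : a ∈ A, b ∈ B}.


Work in Z/29Z: reduce every sum a + b modulo 29.
Enumerate all 10 pairs:
a = 6: 6+3=9, 6+21=27
a = 12: 12+3=15, 12+21=4
a = 15: 15+3=18, 15+21=7
a = 18: 18+3=21, 18+21=10
a = 24: 24+3=27, 24+21=16
Distinct residues collected: {4, 7, 9, 10, 15, 16, 18, 21, 27}
|A + B| = 9 (out of 29 total residues).

A + B = {4, 7, 9, 10, 15, 16, 18, 21, 27}


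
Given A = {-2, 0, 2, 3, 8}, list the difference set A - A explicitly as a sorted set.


A - A = {a - a' : a, a' ∈ A}.
Compute a - a' for each ordered pair (a, a'):
a = -2: -2--2=0, -2-0=-2, -2-2=-4, -2-3=-5, -2-8=-10
a = 0: 0--2=2, 0-0=0, 0-2=-2, 0-3=-3, 0-8=-8
a = 2: 2--2=4, 2-0=2, 2-2=0, 2-3=-1, 2-8=-6
a = 3: 3--2=5, 3-0=3, 3-2=1, 3-3=0, 3-8=-5
a = 8: 8--2=10, 8-0=8, 8-2=6, 8-3=5, 8-8=0
Collecting distinct values (and noting 0 appears from a-a):
A - A = {-10, -8, -6, -5, -4, -3, -2, -1, 0, 1, 2, 3, 4, 5, 6, 8, 10}
|A - A| = 17

A - A = {-10, -8, -6, -5, -4, -3, -2, -1, 0, 1, 2, 3, 4, 5, 6, 8, 10}


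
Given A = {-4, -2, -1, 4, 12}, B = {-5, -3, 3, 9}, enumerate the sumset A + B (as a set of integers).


A + B = {a + b : a ∈ A, b ∈ B}.
Enumerate all |A|·|B| = 5·4 = 20 pairs (a, b) and collect distinct sums.
a = -4: -4+-5=-9, -4+-3=-7, -4+3=-1, -4+9=5
a = -2: -2+-5=-7, -2+-3=-5, -2+3=1, -2+9=7
a = -1: -1+-5=-6, -1+-3=-4, -1+3=2, -1+9=8
a = 4: 4+-5=-1, 4+-3=1, 4+3=7, 4+9=13
a = 12: 12+-5=7, 12+-3=9, 12+3=15, 12+9=21
Collecting distinct sums: A + B = {-9, -7, -6, -5, -4, -1, 1, 2, 5, 7, 8, 9, 13, 15, 21}
|A + B| = 15

A + B = {-9, -7, -6, -5, -4, -1, 1, 2, 5, 7, 8, 9, 13, 15, 21}


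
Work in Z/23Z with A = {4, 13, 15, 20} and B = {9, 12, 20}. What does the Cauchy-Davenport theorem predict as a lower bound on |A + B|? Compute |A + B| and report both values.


Cauchy-Davenport: |A + B| ≥ min(p, |A| + |B| - 1) for A, B nonempty in Z/pZ.
|A| = 4, |B| = 3, p = 23.
CD lower bound = min(23, 4 + 3 - 1) = min(23, 6) = 6.
Compute A + B mod 23 directly:
a = 4: 4+9=13, 4+12=16, 4+20=1
a = 13: 13+9=22, 13+12=2, 13+20=10
a = 15: 15+9=1, 15+12=4, 15+20=12
a = 20: 20+9=6, 20+12=9, 20+20=17
A + B = {1, 2, 4, 6, 9, 10, 12, 13, 16, 17, 22}, so |A + B| = 11.
Verify: 11 ≥ 6? Yes ✓.

CD lower bound = 6, actual |A + B| = 11.


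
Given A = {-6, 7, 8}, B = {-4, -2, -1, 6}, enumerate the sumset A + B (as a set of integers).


A + B = {a + b : a ∈ A, b ∈ B}.
Enumerate all |A|·|B| = 3·4 = 12 pairs (a, b) and collect distinct sums.
a = -6: -6+-4=-10, -6+-2=-8, -6+-1=-7, -6+6=0
a = 7: 7+-4=3, 7+-2=5, 7+-1=6, 7+6=13
a = 8: 8+-4=4, 8+-2=6, 8+-1=7, 8+6=14
Collecting distinct sums: A + B = {-10, -8, -7, 0, 3, 4, 5, 6, 7, 13, 14}
|A + B| = 11

A + B = {-10, -8, -7, 0, 3, 4, 5, 6, 7, 13, 14}


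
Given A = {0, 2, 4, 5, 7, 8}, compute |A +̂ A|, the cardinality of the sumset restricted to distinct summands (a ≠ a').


Restricted sumset: A +̂ A = {a + a' : a ∈ A, a' ∈ A, a ≠ a'}.
Equivalently, take A + A and drop any sum 2a that is achievable ONLY as a + a for a ∈ A (i.e. sums representable only with equal summands).
Enumerate pairs (a, a') with a < a' (symmetric, so each unordered pair gives one sum; this covers all a ≠ a'):
  0 + 2 = 2
  0 + 4 = 4
  0 + 5 = 5
  0 + 7 = 7
  0 + 8 = 8
  2 + 4 = 6
  2 + 5 = 7
  2 + 7 = 9
  2 + 8 = 10
  4 + 5 = 9
  4 + 7 = 11
  4 + 8 = 12
  5 + 7 = 12
  5 + 8 = 13
  7 + 8 = 15
Collected distinct sums: {2, 4, 5, 6, 7, 8, 9, 10, 11, 12, 13, 15}
|A +̂ A| = 12
(Reference bound: |A +̂ A| ≥ 2|A| - 3 for |A| ≥ 2, with |A| = 6 giving ≥ 9.)

|A +̂ A| = 12


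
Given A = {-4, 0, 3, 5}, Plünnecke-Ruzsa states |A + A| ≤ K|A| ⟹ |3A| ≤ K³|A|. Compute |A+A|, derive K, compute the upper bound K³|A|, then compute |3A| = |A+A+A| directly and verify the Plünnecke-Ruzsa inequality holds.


|A| = 4.
Step 1: Compute A + A by enumerating all 16 pairs.
A + A = {-8, -4, -1, 0, 1, 3, 5, 6, 8, 10}, so |A + A| = 10.
Step 2: Doubling constant K = |A + A|/|A| = 10/4 = 10/4 ≈ 2.5000.
Step 3: Plünnecke-Ruzsa gives |3A| ≤ K³·|A| = (2.5000)³ · 4 ≈ 62.5000.
Step 4: Compute 3A = A + A + A directly by enumerating all triples (a,b,c) ∈ A³; |3A| = 19.
Step 5: Check 19 ≤ 62.5000? Yes ✓.

K = 10/4, Plünnecke-Ruzsa bound K³|A| ≈ 62.5000, |3A| = 19, inequality holds.


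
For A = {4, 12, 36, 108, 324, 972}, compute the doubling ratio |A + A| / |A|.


|A| = 6.
Compute A + A by enumerating all 36 pairs.
A + A = {8, 16, 24, 40, 48, 72, 112, 120, 144, 216, 328, 336, 360, 432, 648, 976, 984, 1008, 1080, 1296, 1944}, so |A + A| = 21.
K = |A + A| / |A| = 21/6 = 7/2 ≈ 3.5000.
Reference: AP of size 6 gives K = 11/6 ≈ 1.8333; a fully generic set of size 6 gives K ≈ 3.5000.

|A| = 6, |A + A| = 21, K = 21/6 = 7/2.


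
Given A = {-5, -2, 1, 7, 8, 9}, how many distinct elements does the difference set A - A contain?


A - A = {a - a' : a, a' ∈ A}; |A| = 6.
Bounds: 2|A|-1 ≤ |A - A| ≤ |A|² - |A| + 1, i.e. 11 ≤ |A - A| ≤ 31.
Note: 0 ∈ A - A always (from a - a). The set is symmetric: if d ∈ A - A then -d ∈ A - A.
Enumerate nonzero differences d = a - a' with a > a' (then include -d):
Positive differences: {1, 2, 3, 6, 7, 8, 9, 10, 11, 12, 13, 14}
Full difference set: {0} ∪ (positive diffs) ∪ (negative diffs).
|A - A| = 1 + 2·12 = 25 (matches direct enumeration: 25).

|A - A| = 25


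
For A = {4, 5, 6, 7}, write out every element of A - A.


A - A = {a - a' : a, a' ∈ A}.
Compute a - a' for each ordered pair (a, a'):
a = 4: 4-4=0, 4-5=-1, 4-6=-2, 4-7=-3
a = 5: 5-4=1, 5-5=0, 5-6=-1, 5-7=-2
a = 6: 6-4=2, 6-5=1, 6-6=0, 6-7=-1
a = 7: 7-4=3, 7-5=2, 7-6=1, 7-7=0
Collecting distinct values (and noting 0 appears from a-a):
A - A = {-3, -2, -1, 0, 1, 2, 3}
|A - A| = 7

A - A = {-3, -2, -1, 0, 1, 2, 3}


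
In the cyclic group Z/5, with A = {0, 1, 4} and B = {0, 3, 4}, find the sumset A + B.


Work in Z/5Z: reduce every sum a + b modulo 5.
Enumerate all 9 pairs:
a = 0: 0+0=0, 0+3=3, 0+4=4
a = 1: 1+0=1, 1+3=4, 1+4=0
a = 4: 4+0=4, 4+3=2, 4+4=3
Distinct residues collected: {0, 1, 2, 3, 4}
|A + B| = 5 (out of 5 total residues).

A + B = {0, 1, 2, 3, 4}


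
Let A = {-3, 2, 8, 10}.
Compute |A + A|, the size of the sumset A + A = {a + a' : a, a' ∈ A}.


A + A = {a + a' : a, a' ∈ A}; |A| = 4.
General bounds: 2|A| - 1 ≤ |A + A| ≤ |A|(|A|+1)/2, i.e. 7 ≤ |A + A| ≤ 10.
Lower bound 2|A|-1 is attained iff A is an arithmetic progression.
Enumerate sums a + a' for a ≤ a' (symmetric, so this suffices):
a = -3: -3+-3=-6, -3+2=-1, -3+8=5, -3+10=7
a = 2: 2+2=4, 2+8=10, 2+10=12
a = 8: 8+8=16, 8+10=18
a = 10: 10+10=20
Distinct sums: {-6, -1, 4, 5, 7, 10, 12, 16, 18, 20}
|A + A| = 10

|A + A| = 10


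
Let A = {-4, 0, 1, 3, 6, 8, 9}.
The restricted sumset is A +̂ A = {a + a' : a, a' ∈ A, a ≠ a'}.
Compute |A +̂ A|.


Restricted sumset: A +̂ A = {a + a' : a ∈ A, a' ∈ A, a ≠ a'}.
Equivalently, take A + A and drop any sum 2a that is achievable ONLY as a + a for a ∈ A (i.e. sums representable only with equal summands).
Enumerate pairs (a, a') with a < a' (symmetric, so each unordered pair gives one sum; this covers all a ≠ a'):
  -4 + 0 = -4
  -4 + 1 = -3
  -4 + 3 = -1
  -4 + 6 = 2
  -4 + 8 = 4
  -4 + 9 = 5
  0 + 1 = 1
  0 + 3 = 3
  0 + 6 = 6
  0 + 8 = 8
  0 + 9 = 9
  1 + 3 = 4
  1 + 6 = 7
  1 + 8 = 9
  1 + 9 = 10
  3 + 6 = 9
  3 + 8 = 11
  3 + 9 = 12
  6 + 8 = 14
  6 + 9 = 15
  8 + 9 = 17
Collected distinct sums: {-4, -3, -1, 1, 2, 3, 4, 5, 6, 7, 8, 9, 10, 11, 12, 14, 15, 17}
|A +̂ A| = 18
(Reference bound: |A +̂ A| ≥ 2|A| - 3 for |A| ≥ 2, with |A| = 7 giving ≥ 11.)

|A +̂ A| = 18


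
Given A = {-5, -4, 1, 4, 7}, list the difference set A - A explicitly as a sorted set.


A - A = {a - a' : a, a' ∈ A}.
Compute a - a' for each ordered pair (a, a'):
a = -5: -5--5=0, -5--4=-1, -5-1=-6, -5-4=-9, -5-7=-12
a = -4: -4--5=1, -4--4=0, -4-1=-5, -4-4=-8, -4-7=-11
a = 1: 1--5=6, 1--4=5, 1-1=0, 1-4=-3, 1-7=-6
a = 4: 4--5=9, 4--4=8, 4-1=3, 4-4=0, 4-7=-3
a = 7: 7--5=12, 7--4=11, 7-1=6, 7-4=3, 7-7=0
Collecting distinct values (and noting 0 appears from a-a):
A - A = {-12, -11, -9, -8, -6, -5, -3, -1, 0, 1, 3, 5, 6, 8, 9, 11, 12}
|A - A| = 17

A - A = {-12, -11, -9, -8, -6, -5, -3, -1, 0, 1, 3, 5, 6, 8, 9, 11, 12}


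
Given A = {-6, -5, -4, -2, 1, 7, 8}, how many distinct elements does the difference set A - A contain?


A - A = {a - a' : a, a' ∈ A}; |A| = 7.
Bounds: 2|A|-1 ≤ |A - A| ≤ |A|² - |A| + 1, i.e. 13 ≤ |A - A| ≤ 43.
Note: 0 ∈ A - A always (from a - a). The set is symmetric: if d ∈ A - A then -d ∈ A - A.
Enumerate nonzero differences d = a - a' with a > a' (then include -d):
Positive differences: {1, 2, 3, 4, 5, 6, 7, 9, 10, 11, 12, 13, 14}
Full difference set: {0} ∪ (positive diffs) ∪ (negative diffs).
|A - A| = 1 + 2·13 = 27 (matches direct enumeration: 27).

|A - A| = 27


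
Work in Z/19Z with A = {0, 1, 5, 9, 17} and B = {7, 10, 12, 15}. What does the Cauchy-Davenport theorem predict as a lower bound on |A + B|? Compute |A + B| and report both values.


Cauchy-Davenport: |A + B| ≥ min(p, |A| + |B| - 1) for A, B nonempty in Z/pZ.
|A| = 5, |B| = 4, p = 19.
CD lower bound = min(19, 5 + 4 - 1) = min(19, 8) = 8.
Compute A + B mod 19 directly:
a = 0: 0+7=7, 0+10=10, 0+12=12, 0+15=15
a = 1: 1+7=8, 1+10=11, 1+12=13, 1+15=16
a = 5: 5+7=12, 5+10=15, 5+12=17, 5+15=1
a = 9: 9+7=16, 9+10=0, 9+12=2, 9+15=5
a = 17: 17+7=5, 17+10=8, 17+12=10, 17+15=13
A + B = {0, 1, 2, 5, 7, 8, 10, 11, 12, 13, 15, 16, 17}, so |A + B| = 13.
Verify: 13 ≥ 8? Yes ✓.

CD lower bound = 8, actual |A + B| = 13.


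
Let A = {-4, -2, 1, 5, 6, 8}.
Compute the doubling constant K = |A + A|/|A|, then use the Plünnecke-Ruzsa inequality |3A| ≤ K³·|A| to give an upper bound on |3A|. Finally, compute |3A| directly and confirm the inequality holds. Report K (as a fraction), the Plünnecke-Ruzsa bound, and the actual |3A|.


|A| = 6.
Step 1: Compute A + A by enumerating all 36 pairs.
A + A = {-8, -6, -4, -3, -1, 1, 2, 3, 4, 6, 7, 9, 10, 11, 12, 13, 14, 16}, so |A + A| = 18.
Step 2: Doubling constant K = |A + A|/|A| = 18/6 = 18/6 ≈ 3.0000.
Step 3: Plünnecke-Ruzsa gives |3A| ≤ K³·|A| = (3.0000)³ · 6 ≈ 162.0000.
Step 4: Compute 3A = A + A + A directly by enumerating all triples (a,b,c) ∈ A³; |3A| = 33.
Step 5: Check 33 ≤ 162.0000? Yes ✓.

K = 18/6, Plünnecke-Ruzsa bound K³|A| ≈ 162.0000, |3A| = 33, inequality holds.


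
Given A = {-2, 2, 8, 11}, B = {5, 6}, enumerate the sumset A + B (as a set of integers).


A + B = {a + b : a ∈ A, b ∈ B}.
Enumerate all |A|·|B| = 4·2 = 8 pairs (a, b) and collect distinct sums.
a = -2: -2+5=3, -2+6=4
a = 2: 2+5=7, 2+6=8
a = 8: 8+5=13, 8+6=14
a = 11: 11+5=16, 11+6=17
Collecting distinct sums: A + B = {3, 4, 7, 8, 13, 14, 16, 17}
|A + B| = 8

A + B = {3, 4, 7, 8, 13, 14, 16, 17}


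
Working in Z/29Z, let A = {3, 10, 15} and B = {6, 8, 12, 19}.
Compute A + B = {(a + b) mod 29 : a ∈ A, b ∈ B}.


Work in Z/29Z: reduce every sum a + b modulo 29.
Enumerate all 12 pairs:
a = 3: 3+6=9, 3+8=11, 3+12=15, 3+19=22
a = 10: 10+6=16, 10+8=18, 10+12=22, 10+19=0
a = 15: 15+6=21, 15+8=23, 15+12=27, 15+19=5
Distinct residues collected: {0, 5, 9, 11, 15, 16, 18, 21, 22, 23, 27}
|A + B| = 11 (out of 29 total residues).

A + B = {0, 5, 9, 11, 15, 16, 18, 21, 22, 23, 27}


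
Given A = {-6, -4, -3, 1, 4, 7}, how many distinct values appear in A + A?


A + A = {a + a' : a, a' ∈ A}; |A| = 6.
General bounds: 2|A| - 1 ≤ |A + A| ≤ |A|(|A|+1)/2, i.e. 11 ≤ |A + A| ≤ 21.
Lower bound 2|A|-1 is attained iff A is an arithmetic progression.
Enumerate sums a + a' for a ≤ a' (symmetric, so this suffices):
a = -6: -6+-6=-12, -6+-4=-10, -6+-3=-9, -6+1=-5, -6+4=-2, -6+7=1
a = -4: -4+-4=-8, -4+-3=-7, -4+1=-3, -4+4=0, -4+7=3
a = -3: -3+-3=-6, -3+1=-2, -3+4=1, -3+7=4
a = 1: 1+1=2, 1+4=5, 1+7=8
a = 4: 4+4=8, 4+7=11
a = 7: 7+7=14
Distinct sums: {-12, -10, -9, -8, -7, -6, -5, -3, -2, 0, 1, 2, 3, 4, 5, 8, 11, 14}
|A + A| = 18

|A + A| = 18


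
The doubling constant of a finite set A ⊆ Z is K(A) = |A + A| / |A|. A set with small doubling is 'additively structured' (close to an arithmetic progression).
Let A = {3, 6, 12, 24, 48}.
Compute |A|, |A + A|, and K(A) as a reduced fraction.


|A| = 5.
Compute A + A by enumerating all 25 pairs.
A + A = {6, 9, 12, 15, 18, 24, 27, 30, 36, 48, 51, 54, 60, 72, 96}, so |A + A| = 15.
K = |A + A| / |A| = 15/5 = 3/1 ≈ 3.0000.
Reference: AP of size 5 gives K = 9/5 ≈ 1.8000; a fully generic set of size 5 gives K ≈ 3.0000.

|A| = 5, |A + A| = 15, K = 15/5 = 3/1.


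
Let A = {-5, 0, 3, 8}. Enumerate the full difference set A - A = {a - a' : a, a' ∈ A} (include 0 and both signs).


A - A = {a - a' : a, a' ∈ A}.
Compute a - a' for each ordered pair (a, a'):
a = -5: -5--5=0, -5-0=-5, -5-3=-8, -5-8=-13
a = 0: 0--5=5, 0-0=0, 0-3=-3, 0-8=-8
a = 3: 3--5=8, 3-0=3, 3-3=0, 3-8=-5
a = 8: 8--5=13, 8-0=8, 8-3=5, 8-8=0
Collecting distinct values (and noting 0 appears from a-a):
A - A = {-13, -8, -5, -3, 0, 3, 5, 8, 13}
|A - A| = 9

A - A = {-13, -8, -5, -3, 0, 3, 5, 8, 13}


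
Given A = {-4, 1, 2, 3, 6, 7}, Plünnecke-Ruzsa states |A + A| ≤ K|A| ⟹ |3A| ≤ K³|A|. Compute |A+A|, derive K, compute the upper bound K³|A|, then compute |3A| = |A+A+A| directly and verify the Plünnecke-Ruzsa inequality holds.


|A| = 6.
Step 1: Compute A + A by enumerating all 36 pairs.
A + A = {-8, -3, -2, -1, 2, 3, 4, 5, 6, 7, 8, 9, 10, 12, 13, 14}, so |A + A| = 16.
Step 2: Doubling constant K = |A + A|/|A| = 16/6 = 16/6 ≈ 2.6667.
Step 3: Plünnecke-Ruzsa gives |3A| ≤ K³·|A| = (2.6667)³ · 6 ≈ 113.7778.
Step 4: Compute 3A = A + A + A directly by enumerating all triples (a,b,c) ∈ A³; |3A| = 28.
Step 5: Check 28 ≤ 113.7778? Yes ✓.

K = 16/6, Plünnecke-Ruzsa bound K³|A| ≈ 113.7778, |3A| = 28, inequality holds.


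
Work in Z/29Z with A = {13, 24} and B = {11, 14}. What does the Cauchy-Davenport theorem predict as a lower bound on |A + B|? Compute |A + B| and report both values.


Cauchy-Davenport: |A + B| ≥ min(p, |A| + |B| - 1) for A, B nonempty in Z/pZ.
|A| = 2, |B| = 2, p = 29.
CD lower bound = min(29, 2 + 2 - 1) = min(29, 3) = 3.
Compute A + B mod 29 directly:
a = 13: 13+11=24, 13+14=27
a = 24: 24+11=6, 24+14=9
A + B = {6, 9, 24, 27}, so |A + B| = 4.
Verify: 4 ≥ 3? Yes ✓.

CD lower bound = 3, actual |A + B| = 4.


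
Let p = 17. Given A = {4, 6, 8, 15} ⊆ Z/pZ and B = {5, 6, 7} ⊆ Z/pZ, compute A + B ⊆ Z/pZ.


Work in Z/17Z: reduce every sum a + b modulo 17.
Enumerate all 12 pairs:
a = 4: 4+5=9, 4+6=10, 4+7=11
a = 6: 6+5=11, 6+6=12, 6+7=13
a = 8: 8+5=13, 8+6=14, 8+7=15
a = 15: 15+5=3, 15+6=4, 15+7=5
Distinct residues collected: {3, 4, 5, 9, 10, 11, 12, 13, 14, 15}
|A + B| = 10 (out of 17 total residues).

A + B = {3, 4, 5, 9, 10, 11, 12, 13, 14, 15}


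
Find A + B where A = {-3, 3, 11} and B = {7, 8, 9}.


A + B = {a + b : a ∈ A, b ∈ B}.
Enumerate all |A|·|B| = 3·3 = 9 pairs (a, b) and collect distinct sums.
a = -3: -3+7=4, -3+8=5, -3+9=6
a = 3: 3+7=10, 3+8=11, 3+9=12
a = 11: 11+7=18, 11+8=19, 11+9=20
Collecting distinct sums: A + B = {4, 5, 6, 10, 11, 12, 18, 19, 20}
|A + B| = 9

A + B = {4, 5, 6, 10, 11, 12, 18, 19, 20}
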